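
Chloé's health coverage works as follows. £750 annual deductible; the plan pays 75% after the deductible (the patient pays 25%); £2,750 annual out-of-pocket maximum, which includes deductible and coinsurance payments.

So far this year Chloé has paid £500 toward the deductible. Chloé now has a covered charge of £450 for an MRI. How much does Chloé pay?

£300

£500 of the £750 deductible is already met, leaving £250.
After the £250 deductible portion, £450 − £250 = £200 is subject to coinsurance.
Patient's 25% share of £200 is £50.
So the patient owes £250 + £50 = £300 before any cap.
Total out-of-pocket so far would be £500 + £300 = £800, below the £2,750 cap — no reduction.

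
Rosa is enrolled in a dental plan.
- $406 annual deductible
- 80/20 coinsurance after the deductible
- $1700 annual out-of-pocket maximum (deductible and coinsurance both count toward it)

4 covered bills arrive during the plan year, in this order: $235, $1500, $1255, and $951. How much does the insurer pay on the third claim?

Claim 1 — $235: entire amount goes to the deductible. Cost to patient: $235. OOP to date $235. Insurer: $235 − $235 = $0.
Claim 2 — $1500: deductible takes $171, $1329 remains; coinsurance $1329 × 20% = $265.80. Cost to patient: $436.80. OOP to date $671.80. Plan pays $1500 − $436.80 = $1063.20.
Claim 3 — $1255: deductible already satisfied, so patient's share is 20% × $1255 = $251. Patient owes $251 (running OOP $922.80). Insurer: $1255 − $251 = $1004.

$1004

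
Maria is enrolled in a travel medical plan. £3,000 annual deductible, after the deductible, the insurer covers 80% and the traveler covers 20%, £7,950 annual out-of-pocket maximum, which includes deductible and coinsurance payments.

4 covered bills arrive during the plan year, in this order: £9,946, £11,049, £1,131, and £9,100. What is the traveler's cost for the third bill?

Claim 1 — £9,946: £3,000 to deductible, leaving £6,946; 20% of £6,946 = £1,389.20. Cost to traveler: £4,389.20. OOP to date £4,389.20.
Claim 2 — £11,049: deductible met; 20% of £11,049 = £2,209.80. Traveler pays £2,209.80; OOP now £6,599.
Claim 3 — £1,131: 20% coinsurance on £1,131 = £226.20. Traveler owes £226.20 (running OOP £6,825.20).

£226.20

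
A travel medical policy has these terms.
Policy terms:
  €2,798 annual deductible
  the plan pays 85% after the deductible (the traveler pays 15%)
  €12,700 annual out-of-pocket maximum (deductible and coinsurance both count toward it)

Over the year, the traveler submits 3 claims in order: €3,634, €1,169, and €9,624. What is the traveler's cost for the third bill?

Claim 1 (€3,634): deductible takes €2,798, €836 remains; coinsurance €836 × 15% = €125.40. Traveler pays €2,923.40; OOP now €2,923.40.
Claim 2 (€1,169): 15% coinsurance on €1,169 = €175.35. Traveler owes €175.35 (running OOP €3,098.75).
Claim 3 (€9,624): 15% coinsurance on €9,624 = €1,443.60. Cost to traveler: €1,443.60. OOP to date €4,542.35.

€1,443.60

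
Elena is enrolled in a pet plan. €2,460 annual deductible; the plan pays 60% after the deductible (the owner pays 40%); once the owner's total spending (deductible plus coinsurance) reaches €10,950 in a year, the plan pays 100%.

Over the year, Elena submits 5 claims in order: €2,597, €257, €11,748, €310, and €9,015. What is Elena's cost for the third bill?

€4,699.20

#1 (€2,597): €2,460 to deductible, leaving €137; coinsurance €137 × 40% = €54.80. Owner pays €2,514.80; OOP now €2,514.80.
#2 (€257): deductible met; 40% of €257 = €102.80. Owner owes €102.80 (running OOP €2,617.60).
#3 (€11,748): deductible already satisfied, so owner's share is 40% × €11,748 = €4,699.20. Cost to owner: €4,699.20. OOP to date €7,316.80.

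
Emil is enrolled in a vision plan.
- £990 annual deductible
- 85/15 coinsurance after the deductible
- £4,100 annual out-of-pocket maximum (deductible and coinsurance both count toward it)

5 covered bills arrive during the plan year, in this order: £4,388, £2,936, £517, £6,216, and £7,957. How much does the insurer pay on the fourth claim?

#1 (£4,388): £990 to deductible, leaving £3,398; coinsurance £3,398 × 15% = £509.70. Cost to member: £1,499.70. OOP to date £1,499.70. Insurer: £4,388 − £1,499.70 = £2,888.30.
#2 (£2,936): deductible already satisfied, so member's share is 15% × £2,936 = £440.40. Member owes £440.40 (running OOP £1,940.10). Plan pays £2,936 − £440.40 = £2,495.60.
#3 (£517): deductible already satisfied, so member's share is 15% × £517 = £77.55. Member pays £77.55; OOP now £2,017.65. Plan pays £517 − £77.55 = £439.45.
#4 (£6,216): 15% coinsurance on £6,216 = £932.40. Member pays £932.40; OOP now £2,950.05. Insurer: £6,216 − £932.40 = £5,283.60.

£5,283.60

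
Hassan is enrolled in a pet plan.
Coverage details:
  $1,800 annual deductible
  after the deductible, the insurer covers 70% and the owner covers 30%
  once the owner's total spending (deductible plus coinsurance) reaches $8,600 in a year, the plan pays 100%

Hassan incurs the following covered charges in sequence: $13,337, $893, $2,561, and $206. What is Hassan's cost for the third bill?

$768.30

Claim 1 ($13,337): deductible takes $1,800, $11,537 remains; 30% of $11,537 = $3,461.10. Owner pays $5,261.10; OOP now $5,261.10.
Claim 2 ($893): deductible met; 30% of $893 = $267.90. Cost to owner: $267.90. OOP to date $5,529.
Claim 3 ($2,561): deductible already satisfied, so owner's share is 30% × $2,561 = $768.30. Owner owes $768.30 (running OOP $6,297.30).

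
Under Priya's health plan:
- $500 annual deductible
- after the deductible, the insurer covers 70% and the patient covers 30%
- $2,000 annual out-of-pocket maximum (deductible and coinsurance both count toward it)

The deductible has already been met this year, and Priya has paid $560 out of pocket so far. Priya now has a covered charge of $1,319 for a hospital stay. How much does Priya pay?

$395.70

The deductible is already satisfied, so the full bill goes to coinsurance.
Patient's 30% share of $1,319 is $395.70.
Total out-of-pocket so far would be $560 + $395.70 = $955.70, below the $2,000 cap — no reduction.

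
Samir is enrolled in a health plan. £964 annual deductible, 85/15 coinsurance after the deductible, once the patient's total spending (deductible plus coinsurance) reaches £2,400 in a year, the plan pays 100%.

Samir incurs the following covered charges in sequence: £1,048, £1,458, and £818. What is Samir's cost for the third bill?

#1 (£1,048): £964 to deductible, leaving £84; coinsurance £84 × 15% = £12.60. Patient owes £976.60 (running OOP £976.60).
#2 (£1,458): deductible met; 15% of £1,458 = £218.70. Cost to patient: £218.70. OOP to date £1,195.30.
#3 (£818): 15% coinsurance on £818 = £122.70. Patient owes £122.70 (running OOP £1,318).

£122.70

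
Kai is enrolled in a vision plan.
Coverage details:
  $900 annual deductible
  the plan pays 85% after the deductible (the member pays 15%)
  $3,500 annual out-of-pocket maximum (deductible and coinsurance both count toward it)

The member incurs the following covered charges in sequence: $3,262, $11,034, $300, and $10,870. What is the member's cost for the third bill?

Bill 1, $3,262: $900 to deductible, leaving $2,362; coinsurance $2,362 × 15% = $354.30. Cost to member: $1,254.30. OOP to date $1,254.30.
Bill 2, $11,034: 15% coinsurance on $11,034 = $1,655.10. Member pays $1,655.10; OOP now $2,909.40.
Bill 3, $300: deductible met; 15% of $300 = $45. Member pays $45; OOP now $2,954.40.

$45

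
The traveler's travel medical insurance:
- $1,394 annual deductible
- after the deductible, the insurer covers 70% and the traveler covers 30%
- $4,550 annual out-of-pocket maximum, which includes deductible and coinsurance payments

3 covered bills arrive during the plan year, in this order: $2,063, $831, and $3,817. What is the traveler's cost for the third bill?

$1,145.10

Claim 1 ($2,063): deductible takes $1,394, $669 remains; coinsurance $669 × 30% = $200.70. Traveler owes $1,594.70 (running OOP $1,594.70).
Claim 2 ($831): 30% coinsurance on $831 = $249.30. Cost to traveler: $249.30. OOP to date $1,844.
Claim 3 ($3,817): 30% coinsurance on $3,817 = $1,145.10. Traveler owes $1,145.10 (running OOP $2,989.10).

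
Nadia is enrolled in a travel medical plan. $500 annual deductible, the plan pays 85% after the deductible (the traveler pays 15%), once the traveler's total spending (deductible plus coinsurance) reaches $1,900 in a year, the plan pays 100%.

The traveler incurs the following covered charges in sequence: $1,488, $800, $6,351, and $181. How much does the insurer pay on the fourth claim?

Claim 1 — $1,488: $500 to deductible, leaving $988; traveler's 15% is $148.20. Cost to traveler: $648.20. OOP to date $648.20. Plan pays $1,488 − $648.20 = $839.80.
Claim 2 — $800: 15% coinsurance on $800 = $120. Cost to traveler: $120. OOP to date $768.20. Insurer: $800 − $120 = $680.
Claim 3 — $6,351: 15% coinsurance on $6,351 = $952.65. Cost to traveler: $952.65. OOP to date $1,720.85. Plan pays $6,351 − $952.65 = $5,398.35.
Claim 4 — $181: deductible already satisfied, so traveler's share is 15% × $181 = $27.15. Cost to traveler: $27.15. OOP to date $1,748. Insurer: $181 − $27.15 = $153.85.

$153.85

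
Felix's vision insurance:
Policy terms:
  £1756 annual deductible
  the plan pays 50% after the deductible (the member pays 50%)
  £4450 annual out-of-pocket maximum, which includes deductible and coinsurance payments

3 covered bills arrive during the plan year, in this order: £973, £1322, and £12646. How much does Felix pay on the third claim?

£2424.50

Claim 1 (£973): fully absorbed by the deductible. Member owes £973 (running OOP £973).
Claim 2 (£1322): £783 to deductible, leaving £539; 50% of £539 = £269.50. Member owes £1052.50 (running OOP £2025.50).
Claim 3 (£12646): 50% coinsurance on £12646 = £6323. Adding that to £2025.50 gives £8348.50, past the £4450 cap; member pays only £4450 − £2025.50 = £2424.50.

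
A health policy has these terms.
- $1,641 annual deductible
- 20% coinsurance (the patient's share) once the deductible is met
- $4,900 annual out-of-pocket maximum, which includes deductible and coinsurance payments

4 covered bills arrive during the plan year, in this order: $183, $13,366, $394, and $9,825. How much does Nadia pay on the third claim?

$78.80

Bill 1, $183: entire amount goes to the deductible. Cost to patient: $183. OOP to date $183.
Bill 2, $13,366: $1,458 to deductible, leaving $11,908; patient's 20% is $2,381.60. Patient pays $3,839.60; OOP now $4,022.60.
Bill 3, $394: deductible already satisfied, so patient's share is 20% × $394 = $78.80. Patient owes $78.80 (running OOP $4,101.40).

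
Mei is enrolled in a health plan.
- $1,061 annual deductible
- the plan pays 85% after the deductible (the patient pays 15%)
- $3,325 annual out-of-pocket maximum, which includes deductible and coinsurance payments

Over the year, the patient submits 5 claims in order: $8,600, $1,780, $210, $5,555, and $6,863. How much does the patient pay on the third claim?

$31.50

#1 ($8,600): $1,061 to deductible, leaving $7,539; patient's 15% is $1,130.85. Cost to patient: $2,191.85. OOP to date $2,191.85.
#2 ($1,780): deductible met; 15% of $1,780 = $267. Patient pays $267; OOP now $2,458.85.
#3 ($210): deductible met; 15% of $210 = $31.50. Patient pays $31.50; OOP now $2,490.35.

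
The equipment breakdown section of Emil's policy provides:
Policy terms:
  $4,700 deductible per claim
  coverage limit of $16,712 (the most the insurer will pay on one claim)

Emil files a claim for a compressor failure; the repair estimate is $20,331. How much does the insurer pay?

$15,631

Subtract the deductible: $20,331 − $4,700 = $15,631.
$15,631 is within the $16,712 limit, so the insurer pays $15,631.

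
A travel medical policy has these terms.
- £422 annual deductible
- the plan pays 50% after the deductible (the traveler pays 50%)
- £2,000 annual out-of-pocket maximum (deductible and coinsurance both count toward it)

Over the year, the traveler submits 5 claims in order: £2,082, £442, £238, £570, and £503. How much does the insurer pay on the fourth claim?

£285

Claim 1 — £2,082: £422 finishes the deductible; £1,660 goes to coinsurance; coinsurance £1,660 × 50% = £830. Traveler pays £1,252; OOP now £1,252. Insurer: £2,082 − £1,252 = £830.
Claim 2 — £442: deductible already satisfied, so traveler's share is 50% × £442 = £221. Traveler pays £221; OOP now £1,473. Insurer: £442 − £221 = £221.
Claim 3 — £238: 50% coinsurance on £238 = £119. Traveler pays £119; OOP now £1,592. Insurer: £238 − £119 = £119.
Claim 4 — £570: deductible met; 50% of £570 = £285. Traveler owes £285 (running OOP £1,877). Plan pays £570 − £285 = £285.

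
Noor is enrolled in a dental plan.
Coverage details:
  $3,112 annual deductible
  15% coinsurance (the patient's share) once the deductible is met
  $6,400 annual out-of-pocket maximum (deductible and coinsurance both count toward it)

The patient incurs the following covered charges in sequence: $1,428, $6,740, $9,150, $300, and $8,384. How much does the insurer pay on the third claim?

$7,777.50

Bill 1, $1,428: entire amount goes to the deductible. Patient owes $1,428 (running OOP $1,428). Plan pays $1,428 − $1,428 = $0.
Bill 2, $6,740: $1,684 finishes the deductible; $5,056 goes to coinsurance; 15% of $5,056 = $758.40. Patient pays $2,442.40; OOP now $3,870.40. Insurer: $6,740 − $2,442.40 = $4,297.60.
Bill 3, $9,150: deductible met; 15% of $9,150 = $1,372.50. Cost to patient: $1,372.50. OOP to date $5,242.90. Plan pays $9,150 − $1,372.50 = $7,777.50.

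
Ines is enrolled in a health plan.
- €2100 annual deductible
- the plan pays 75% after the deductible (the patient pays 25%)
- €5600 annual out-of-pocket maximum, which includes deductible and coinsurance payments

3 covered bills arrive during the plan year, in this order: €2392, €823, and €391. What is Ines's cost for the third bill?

€97.75

Bill 1, €2392: €2100 to deductible, leaving €292; patient's 25% is €73. Cost to patient: €2173. OOP to date €2173.
Bill 2, €823: deductible already satisfied, so patient's share is 25% × €823 = €205.75. Patient owes €205.75 (running OOP €2378.75).
Bill 3, €391: 25% coinsurance on €391 = €97.75. Cost to patient: €97.75. OOP to date €2476.50.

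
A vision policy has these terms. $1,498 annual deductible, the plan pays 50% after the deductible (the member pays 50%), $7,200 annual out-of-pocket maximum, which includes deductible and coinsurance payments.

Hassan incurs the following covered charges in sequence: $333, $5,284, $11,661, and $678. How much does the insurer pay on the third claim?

Bill 1, $333: entire amount goes to the deductible. Member owes $333 (running OOP $333). Insurer: $333 − $333 = $0.
Bill 2, $5,284: $1,165 to deductible, leaving $4,119; member's 50% is $2,059.50. Cost to member: $3,224.50. OOP to date $3,557.50. Plan pays $5,284 − $3,224.50 = $2,059.50.
Bill 3, $11,661: 50% coinsurance on $11,661 = $5,830.50. Adding that to $3,557.50 gives $9,388, past the $7,200 cap; member pays only $7,200 − $3,557.50 = $3,642.50. Insurer: $11,661 − $3,642.50 = $8,018.50.

$8,018.50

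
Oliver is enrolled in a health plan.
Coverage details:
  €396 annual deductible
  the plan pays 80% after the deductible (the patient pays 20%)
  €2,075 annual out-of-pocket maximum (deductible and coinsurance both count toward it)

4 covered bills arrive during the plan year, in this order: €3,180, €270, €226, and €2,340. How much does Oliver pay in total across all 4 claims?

€1,520

Claim 1 — €3,180: €396 to deductible, leaving €2,784; coinsurance €2,784 × 20% = €556.80. Cost to patient: €952.80. OOP to date €952.80.
Claim 2 — €270: deductible met; 20% of €270 = €54. Patient pays €54; OOP now €1,006.80.
Claim 3 — €226: 20% coinsurance on €226 = €45.20. Patient owes €45.20 (running OOP €1,052).
Claim 4 — €2,340: deductible already satisfied, so patient's share is 20% × €2,340 = €468. Patient owes €468 (running OOP €1,520).
Summing the patient's payments: €952.80 + €54 + €45.20 + €468 = €1,520.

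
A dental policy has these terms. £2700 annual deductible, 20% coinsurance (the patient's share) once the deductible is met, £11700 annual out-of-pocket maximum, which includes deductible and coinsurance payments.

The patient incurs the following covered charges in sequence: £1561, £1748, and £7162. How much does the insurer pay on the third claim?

£5729.60

#1 (£1561): all of it applies to the deductible. Patient pays £1561; OOP now £1561. Insurer: £1561 − £1561 = £0.
#2 (£1748): £1139 to deductible, leaving £609; 20% of £609 = £121.80. Cost to patient: £1260.80. OOP to date £2821.80. Plan pays £1748 − £1260.80 = £487.20.
#3 (£7162): deductible met; 20% of £7162 = £1432.40. Patient owes £1432.40 (running OOP £4254.20). Plan pays £7162 − £1432.40 = £5729.60.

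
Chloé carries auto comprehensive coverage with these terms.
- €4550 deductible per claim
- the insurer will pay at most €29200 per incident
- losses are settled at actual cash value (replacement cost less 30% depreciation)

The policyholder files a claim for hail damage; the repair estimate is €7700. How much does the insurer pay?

€840

Depreciate 30%: the covered value is €7700 × 0.7 = €5390.
Subtract the deductible: €5390 − €4550 = €840.
That's under the €29200 cap, so the insurer reimburses the full €840.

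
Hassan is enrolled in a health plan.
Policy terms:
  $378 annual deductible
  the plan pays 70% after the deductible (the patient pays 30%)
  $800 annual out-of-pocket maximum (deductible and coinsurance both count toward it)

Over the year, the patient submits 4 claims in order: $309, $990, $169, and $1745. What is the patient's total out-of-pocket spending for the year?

Claim 1 — $309: entire amount goes to the deductible. Cost to patient: $309. OOP to date $309.
Claim 2 — $990: $69 to deductible, leaving $921; 30% of $921 = $276.30. Cost to patient: $345.30. OOP to date $654.30.
Claim 3 — $169: 30% coinsurance on $169 = $50.70. Patient owes $50.70 (running OOP $705).
Claim 4 — $1745: 30% coinsurance on $1745 = $523.50. Adding that to $705 gives $1228.50, past the $800 cap; patient pays only $800 − $705 = $95.
Summing the patient's payments: $309 + $345.30 + $50.70 + $95 = $800.

$800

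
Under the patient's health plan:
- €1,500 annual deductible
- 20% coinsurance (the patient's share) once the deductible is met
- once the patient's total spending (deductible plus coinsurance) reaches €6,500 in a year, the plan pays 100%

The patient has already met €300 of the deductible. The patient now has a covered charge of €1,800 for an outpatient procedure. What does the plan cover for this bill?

€480

Remaining deductible: €1,500 − €300 = €1,200.
The remaining €600 (= €1,800 − €1,200) moves to coinsurance.
Patient's 20% share of €600 is €120.
That puts the patient's cost at €1,200 + €120 = €1,320 before any cap.
Cumulative spending €300 + €1,320 = €1,620 stays under the €6,500 maximum.
The insurer covers the remainder: €1,800 − €1,320 = €480.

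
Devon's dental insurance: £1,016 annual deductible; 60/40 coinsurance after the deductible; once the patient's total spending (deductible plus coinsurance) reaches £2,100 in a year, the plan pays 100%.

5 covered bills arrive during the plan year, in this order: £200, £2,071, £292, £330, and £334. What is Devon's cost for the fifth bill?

£133.60

Claim 1 — £200: fully absorbed by the deductible. Patient owes £200 (running OOP £200).
Claim 2 — £2,071: deductible takes £816, £1,255 remains; 40% of £1,255 = £502. Cost to patient: £1,318. OOP to date £1,518.
Claim 3 — £292: 40% coinsurance on £292 = £116.80. Cost to patient: £116.80. OOP to date £1,634.80.
Claim 4 — £330: deductible already satisfied, so patient's share is 40% × £330 = £132. Cost to patient: £132. OOP to date £1,766.80.
Claim 5 — £334: deductible already satisfied, so patient's share is 40% × £334 = £133.60. Patient owes £133.60 (running OOP £1,900.40).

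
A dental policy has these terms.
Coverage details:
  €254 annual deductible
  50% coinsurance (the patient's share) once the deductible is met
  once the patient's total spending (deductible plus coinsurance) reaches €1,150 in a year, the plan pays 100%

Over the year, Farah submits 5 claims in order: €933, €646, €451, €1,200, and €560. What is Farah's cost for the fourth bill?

€8

#1 (€933): €254 to deductible, leaving €679; 50% of €679 = €339.50. Cost to patient: €593.50. OOP to date €593.50.
#2 (€646): deductible met; 50% of €646 = €323. Cost to patient: €323. OOP to date €916.50.
#3 (€451): 50% coinsurance on €451 = €225.50. Patient pays €225.50; OOP now €1,142.
#4 (€1,200): 50% coinsurance on €1,200 = €600. That would push OOP to €1,742, over the €1,150 cap, so patient pays €1,150 − €1,142 = €8.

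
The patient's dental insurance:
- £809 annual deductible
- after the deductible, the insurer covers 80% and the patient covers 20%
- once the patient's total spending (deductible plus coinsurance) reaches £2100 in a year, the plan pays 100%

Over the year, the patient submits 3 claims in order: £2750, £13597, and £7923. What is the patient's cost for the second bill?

Claim 1 — £2750: £809 to deductible, leaving £1941; coinsurance £1941 × 20% = £388.20. Cost to patient: £1197.20. OOP to date £1197.20.
Claim 2 — £13597: deductible already satisfied, so patient's share is 20% × £13597 = £2719.40. Adding that to £1197.20 gives £3916.60, past the £2100 cap; patient pays only £2100 − £1197.20 = £902.80.

£902.80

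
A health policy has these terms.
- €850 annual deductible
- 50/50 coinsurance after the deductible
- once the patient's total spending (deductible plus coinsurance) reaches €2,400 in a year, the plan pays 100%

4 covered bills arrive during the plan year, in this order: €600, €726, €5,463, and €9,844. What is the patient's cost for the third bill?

#1 (€600): fully absorbed by the deductible. Patient pays €600; OOP now €600.
#2 (€726): deductible takes €250, €476 remains; 50% of €476 = €238. Cost to patient: €488. OOP to date €1,088.
#3 (€5,463): deductible already satisfied, so patient's share is 50% × €5,463 = €2,731.50. That would push OOP to €3,819.50, over the €2,400 cap, so patient pays €2,400 − €1,088 = €1,312.

€1,312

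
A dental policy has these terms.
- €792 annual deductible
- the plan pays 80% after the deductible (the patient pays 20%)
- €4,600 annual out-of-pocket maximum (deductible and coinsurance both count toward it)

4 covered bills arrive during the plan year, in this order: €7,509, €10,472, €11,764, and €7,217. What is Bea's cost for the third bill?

€370.20

Bill 1, €7,509: deductible takes €792, €6,717 remains; 20% of €6,717 = €1,343.40. Patient owes €2,135.40 (running OOP €2,135.40).
Bill 2, €10,472: 20% coinsurance on €10,472 = €2,094.40. Cost to patient: €2,094.40. OOP to date €4,229.80.
Bill 3, €11,764: deductible already satisfied, so patient's share is 20% × €11,764 = €2,352.80. OOP would hit €6,582.60 > €4,600, so the cap limits the patient to €4,600 − €4,229.80 = €370.20.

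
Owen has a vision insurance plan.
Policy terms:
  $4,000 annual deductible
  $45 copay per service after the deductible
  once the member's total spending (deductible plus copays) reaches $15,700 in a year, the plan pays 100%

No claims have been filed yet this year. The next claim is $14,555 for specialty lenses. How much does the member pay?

$4,045

Deductible not yet touched, so the first $4,000 of the bill goes to the deductible.
After the $4,000 deductible portion, $14,555 − $4,000 = $10,555 is subject to the copay.
Copay on this service: $45.
That puts the member's cost at $4,000 + $45 = $4,045 before any cap.
Year-to-date out-of-pocket becomes $0 + $4,045 = $4,045, still under the $15,700 maximum, so no cap applies.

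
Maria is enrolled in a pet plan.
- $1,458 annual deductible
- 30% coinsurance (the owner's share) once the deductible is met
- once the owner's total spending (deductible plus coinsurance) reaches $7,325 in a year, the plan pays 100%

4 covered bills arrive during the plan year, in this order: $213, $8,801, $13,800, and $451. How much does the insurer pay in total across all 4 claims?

$15,940

#1 ($213): entire amount goes to the deductible. Owner pays $213; OOP now $213. Plan pays $213 − $213 = $0.
#2 ($8,801): deductible takes $1,245, $7,556 remains; 30% of $7,556 = $2,266.80. Owner owes $3,511.80 (running OOP $3,724.80). Plan pays $8,801 − $3,511.80 = $5,289.20.
#3 ($13,800): deductible met; 30% of $13,800 = $4,140. That would push OOP to $7,864.80, over the $7,325 cap, so owner pays $7,325 − $3,724.80 = $3,600.20. Plan pays $13,800 − $3,600.20 = $10,199.80.
#4 ($451): deductible already satisfied, so owner's share is 30% × $451 = $135.30. OOP would hit $7,460.30 > $7,325, so the cap limits the owner to $7,325 − $7,325 = $0. Plan pays $451 − $0 = $451.
Insurer total: $0 + $5,289.20 + $10,199.80 + $451 = $15,940.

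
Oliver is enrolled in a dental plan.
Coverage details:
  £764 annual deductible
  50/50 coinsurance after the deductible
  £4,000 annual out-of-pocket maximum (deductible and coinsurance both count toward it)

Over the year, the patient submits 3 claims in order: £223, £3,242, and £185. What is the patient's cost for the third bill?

Claim 1 (£223): all of it applies to the deductible. Patient pays £223; OOP now £223.
Claim 2 (£3,242): £541 to deductible, leaving £2,701; coinsurance £2,701 × 50% = £1,350.50. Cost to patient: £1,891.50. OOP to date £2,114.50.
Claim 3 (£185): deductible already satisfied, so patient's share is 50% × £185 = £92.50. Cost to patient: £92.50. OOP to date £2,207.

£92.50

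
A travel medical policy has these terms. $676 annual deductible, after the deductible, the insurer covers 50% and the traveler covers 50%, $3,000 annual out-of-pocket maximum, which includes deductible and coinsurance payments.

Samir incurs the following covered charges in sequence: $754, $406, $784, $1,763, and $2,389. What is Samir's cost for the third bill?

#1 ($754): $676 to deductible, leaving $78; traveler's 50% is $39. Traveler pays $715; OOP now $715.
#2 ($406): 50% coinsurance on $406 = $203. Traveler pays $203; OOP now $918.
#3 ($784): 50% coinsurance on $784 = $392. Traveler pays $392; OOP now $1,310.

$392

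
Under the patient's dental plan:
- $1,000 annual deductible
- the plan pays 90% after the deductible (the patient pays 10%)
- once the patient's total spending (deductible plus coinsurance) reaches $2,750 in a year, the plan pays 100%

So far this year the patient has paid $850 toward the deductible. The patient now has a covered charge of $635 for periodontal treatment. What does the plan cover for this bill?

$436.50

Remaining deductible: $1,000 − $850 = $150.
The remaining $485 (= $635 − $150) moves to coinsurance.
10% of $485 = $48.50 falls to the patient.
So the patient owes $150 + $48.50 = $198.50 before any cap.
Cumulative spending $850 + $198.50 = $1,048.50 stays under the $2,750 maximum.
The insurer covers the remainder: $635 − $198.50 = $436.50.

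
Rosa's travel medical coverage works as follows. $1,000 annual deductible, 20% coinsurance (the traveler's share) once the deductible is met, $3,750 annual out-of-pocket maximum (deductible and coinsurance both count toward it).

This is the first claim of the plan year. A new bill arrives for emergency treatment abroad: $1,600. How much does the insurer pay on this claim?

$480

Nothing has been paid toward the $1,000 deductible, so the first $1,000 of this charge is applied there.
After the $1,000 deductible portion, $1,600 − $1,000 = $600 is subject to coinsurance.
20% of $600 = $120 falls to the traveler.
That puts the traveler's cost at $1,000 + $120 = $1,120 before any cap.
Cumulative spending $0 + $1,120 = $1,120 stays under the $3,750 maximum.
Insurer pays the balance: $1,600 − $1,120 = $480.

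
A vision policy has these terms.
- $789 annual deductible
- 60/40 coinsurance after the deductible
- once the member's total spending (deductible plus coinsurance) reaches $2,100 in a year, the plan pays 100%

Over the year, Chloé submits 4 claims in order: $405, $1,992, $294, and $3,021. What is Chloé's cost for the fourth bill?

$550.20

Claim 1 — $405: entire amount goes to the deductible. Cost to member: $405. OOP to date $405.
Claim 2 — $1,992: deductible takes $384, $1,608 remains; member's 40% is $643.20. Member pays $1,027.20; OOP now $1,432.20.
Claim 3 — $294: deductible met; 40% of $294 = $117.60. Member owes $117.60 (running OOP $1,549.80).
Claim 4 — $3,021: deductible met; 40% of $3,021 = $1,208.40. That would push OOP to $2,758.20, over the $2,100 cap, so member pays $2,100 − $1,549.80 = $550.20.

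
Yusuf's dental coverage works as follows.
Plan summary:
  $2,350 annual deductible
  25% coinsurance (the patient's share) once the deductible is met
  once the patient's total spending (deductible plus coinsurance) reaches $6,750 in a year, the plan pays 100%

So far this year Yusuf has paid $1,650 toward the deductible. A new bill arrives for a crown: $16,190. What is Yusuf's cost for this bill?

Deductible still to meet: $2,350 − $1,650 = $700.
That leaves $16,190 − $700 = $15,490 for coinsurance.
Patient's 25% share of $15,490 is $3,872.50.
Patient responsibility before any cap: $700 + $3,872.50 = $4,572.50.
Cumulative spending $1,650 + $4,572.50 = $6,222.50 stays under the $6,750 maximum.

$4,572.50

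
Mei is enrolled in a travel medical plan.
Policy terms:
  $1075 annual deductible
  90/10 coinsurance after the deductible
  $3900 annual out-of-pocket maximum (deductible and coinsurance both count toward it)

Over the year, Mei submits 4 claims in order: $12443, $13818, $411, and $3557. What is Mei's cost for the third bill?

Claim 1 — $12443: $1075 to deductible, leaving $11368; 10% of $11368 = $1136.80. Cost to traveler: $2211.80. OOP to date $2211.80.
Claim 2 — $13818: deductible met; 10% of $13818 = $1381.80. Cost to traveler: $1381.80. OOP to date $3593.60.
Claim 3 — $411: deductible already satisfied, so traveler's share is 10% × $411 = $41.10. Traveler pays $41.10; OOP now $3634.70.

$41.10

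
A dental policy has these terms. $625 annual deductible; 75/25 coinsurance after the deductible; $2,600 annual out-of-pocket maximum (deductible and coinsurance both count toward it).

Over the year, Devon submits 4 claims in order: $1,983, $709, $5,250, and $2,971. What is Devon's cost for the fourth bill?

$145.75

Claim 1 ($1,983): $625 finishes the deductible; $1,358 goes to coinsurance; 25% of $1,358 = $339.50. Patient owes $964.50 (running OOP $964.50).
Claim 2 ($709): deductible met; 25% of $709 = $177.25. Cost to patient: $177.25. OOP to date $1,141.75.
Claim 3 ($5,250): deductible already satisfied, so patient's share is 25% × $5,250 = $1,312.50. Cost to patient: $1,312.50. OOP to date $2,454.25.
Claim 4 ($2,971): deductible met; 25% of $2,971 = $742.75. OOP would hit $3,197 > $2,600, so the cap limits the patient to $2,600 − $2,454.25 = $145.75.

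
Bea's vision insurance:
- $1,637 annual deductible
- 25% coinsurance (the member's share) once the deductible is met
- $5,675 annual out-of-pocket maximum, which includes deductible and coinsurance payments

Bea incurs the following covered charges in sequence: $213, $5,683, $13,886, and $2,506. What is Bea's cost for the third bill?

Claim 1 — $213: fully absorbed by the deductible. Cost to member: $213. OOP to date $213.
Claim 2 — $5,683: $1,424 to deductible, leaving $4,259; coinsurance $4,259 × 25% = $1,064.75. Cost to member: $2,488.75. OOP to date $2,701.75.
Claim 3 — $13,886: deductible already satisfied, so member's share is 25% × $13,886 = $3,471.50. That would push OOP to $6,173.25, over the $5,675 cap, so member pays $5,675 − $2,701.75 = $2,973.25.

$2,973.25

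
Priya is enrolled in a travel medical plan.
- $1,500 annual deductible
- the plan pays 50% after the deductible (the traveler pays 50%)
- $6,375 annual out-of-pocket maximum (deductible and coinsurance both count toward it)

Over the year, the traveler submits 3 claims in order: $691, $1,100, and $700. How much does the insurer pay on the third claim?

Claim 1 — $691: fully absorbed by the deductible. Cost to traveler: $691. OOP to date $691. Plan pays $691 − $691 = $0.
Claim 2 — $1,100: $809 finishes the deductible; $291 goes to coinsurance; traveler's 50% is $145.50. Traveler owes $954.50 (running OOP $1,645.50). Insurer: $1,100 − $954.50 = $145.50.
Claim 3 — $700: 50% coinsurance on $700 = $350. Traveler owes $350 (running OOP $1,995.50). Insurer: $700 − $350 = $350.

$350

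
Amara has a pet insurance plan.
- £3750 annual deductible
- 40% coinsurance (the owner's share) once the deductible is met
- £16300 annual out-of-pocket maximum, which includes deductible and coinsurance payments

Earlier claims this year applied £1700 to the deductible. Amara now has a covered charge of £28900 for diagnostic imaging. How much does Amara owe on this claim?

Remaining deductible: £3750 − £1700 = £2050.
That leaves £28900 − £2050 = £26850 for coinsurance.
Owner's 40% share of £26850 is £10740.
Owner responsibility before any cap: £2050 + £10740 = £12790.
Cumulative spending £1700 + £12790 = £14490 stays under the £16300 maximum.

£12790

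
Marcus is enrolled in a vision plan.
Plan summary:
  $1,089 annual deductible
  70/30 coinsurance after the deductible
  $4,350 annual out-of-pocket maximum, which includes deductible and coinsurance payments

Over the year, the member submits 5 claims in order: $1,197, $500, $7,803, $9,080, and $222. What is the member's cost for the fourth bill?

#1 ($1,197): $1,089 finishes the deductible; $108 goes to coinsurance; member's 30% is $32.40. Cost to member: $1,121.40. OOP to date $1,121.40.
#2 ($500): 30% coinsurance on $500 = $150. Cost to member: $150. OOP to date $1,271.40.
#3 ($7,803): deductible already satisfied, so member's share is 30% × $7,803 = $2,340.90. Member pays $2,340.90; OOP now $3,612.30.
#4 ($9,080): deductible already satisfied, so member's share is 30% × $9,080 = $2,724. OOP would hit $6,336.30 > $4,350, so the cap limits the member to $4,350 − $3,612.30 = $737.70.

$737.70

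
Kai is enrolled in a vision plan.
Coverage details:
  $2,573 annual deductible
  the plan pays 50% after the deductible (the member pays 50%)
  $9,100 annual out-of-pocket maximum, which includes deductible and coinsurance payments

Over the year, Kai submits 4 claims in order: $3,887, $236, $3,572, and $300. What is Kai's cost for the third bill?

#1 ($3,887): $2,573 finishes the deductible; $1,314 goes to coinsurance; member's 50% is $657. Member owes $3,230 (running OOP $3,230).
#2 ($236): 50% coinsurance on $236 = $118. Member owes $118 (running OOP $3,348).
#3 ($3,572): 50% coinsurance on $3,572 = $1,786. Member pays $1,786; OOP now $5,134.

$1,786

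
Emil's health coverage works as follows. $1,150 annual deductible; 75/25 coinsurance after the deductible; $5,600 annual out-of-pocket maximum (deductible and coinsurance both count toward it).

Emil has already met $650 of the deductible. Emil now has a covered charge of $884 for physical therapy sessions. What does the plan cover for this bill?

Remaining deductible: $1,150 − $650 = $500.
That leaves $884 − $500 = $384 for coinsurance.
Patient's 25% share of $384 is $96.
Patient responsibility before any cap: $500 + $96 = $596.
Total out-of-pocket so far would be $650 + $596 = $1,246, below the $5,600 cap — no reduction.
The insurer covers the remainder: $884 − $596 = $288.

$288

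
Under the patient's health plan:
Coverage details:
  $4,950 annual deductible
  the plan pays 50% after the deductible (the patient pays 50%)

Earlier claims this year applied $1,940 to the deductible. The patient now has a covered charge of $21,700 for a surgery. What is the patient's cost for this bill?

$12,355

Deductible still to meet: $4,950 − $1,940 = $3,010.
The remaining $18,690 (= $21,700 − $3,010) moves to coinsurance.
Patient's 50% share of $18,690 is $9,345.
Patient responsibility: $3,010 + $9,345 = $12,355.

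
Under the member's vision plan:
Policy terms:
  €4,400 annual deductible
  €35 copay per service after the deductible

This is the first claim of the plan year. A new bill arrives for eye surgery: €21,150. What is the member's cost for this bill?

€4,435

The full €4,400 deductible is still open; €4,400 of this bill applies to it.
The remaining €16,750 (= €21,150 − €4,400) moves to the copay.
Copay on this service: €35.
Member responsibility: €4,400 + €35 = €4,435.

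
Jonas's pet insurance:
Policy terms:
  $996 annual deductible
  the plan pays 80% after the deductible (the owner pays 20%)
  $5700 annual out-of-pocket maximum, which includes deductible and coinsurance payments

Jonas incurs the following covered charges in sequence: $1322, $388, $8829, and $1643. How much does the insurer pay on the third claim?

$7063.20

Claim 1 ($1322): $996 finishes the deductible; $326 goes to coinsurance; 20% of $326 = $65.20. Cost to owner: $1061.20. OOP to date $1061.20. Insurer: $1322 − $1061.20 = $260.80.
Claim 2 ($388): deductible met; 20% of $388 = $77.60. Owner owes $77.60 (running OOP $1138.80). Insurer: $388 − $77.60 = $310.40.
Claim 3 ($8829): deductible already satisfied, so owner's share is 20% × $8829 = $1765.80. Owner owes $1765.80 (running OOP $2904.60). Insurer: $8829 − $1765.80 = $7063.20.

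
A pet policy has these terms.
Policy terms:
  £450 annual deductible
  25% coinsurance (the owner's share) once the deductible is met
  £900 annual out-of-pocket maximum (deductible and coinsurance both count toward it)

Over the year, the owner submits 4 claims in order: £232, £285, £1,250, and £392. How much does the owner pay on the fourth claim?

£98

#1 (£232): fully absorbed by the deductible. Owner pays £232; OOP now £232.
#2 (£285): deductible takes £218, £67 remains; 25% of £67 = £16.75. Owner pays £234.75; OOP now £466.75.
#3 (£1,250): deductible already satisfied, so owner's share is 25% × £1,250 = £312.50. Owner owes £312.50 (running OOP £779.25).
#4 (£392): deductible already satisfied, so owner's share is 25% × £392 = £98. Owner owes £98 (running OOP £877.25).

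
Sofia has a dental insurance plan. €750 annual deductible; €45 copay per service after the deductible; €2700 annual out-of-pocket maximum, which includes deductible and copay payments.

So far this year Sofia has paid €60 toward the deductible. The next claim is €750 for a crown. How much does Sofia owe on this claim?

Remaining deductible: €750 − €60 = €690.
The remaining €60 (= €750 − €690) moves to the copay.
Copay on this service: €45.
That puts the patient's cost at €690 + €45 = €735 before any cap.
Year-to-date out-of-pocket becomes €60 + €735 = €795, still under the €2700 maximum, so no cap applies.

€735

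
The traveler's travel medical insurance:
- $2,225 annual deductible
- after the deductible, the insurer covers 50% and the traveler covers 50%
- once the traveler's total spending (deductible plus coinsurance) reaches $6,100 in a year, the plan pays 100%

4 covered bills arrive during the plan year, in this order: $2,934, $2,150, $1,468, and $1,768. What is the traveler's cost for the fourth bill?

Claim 1 ($2,934): $2,225 to deductible, leaving $709; traveler's 50% is $354.50. Cost to traveler: $2,579.50. OOP to date $2,579.50.
Claim 2 ($2,150): 50% coinsurance on $2,150 = $1,075. Traveler pays $1,075; OOP now $3,654.50.
Claim 3 ($1,468): deductible met; 50% of $1,468 = $734. Traveler pays $734; OOP now $4,388.50.
Claim 4 ($1,768): 50% coinsurance on $1,768 = $884. Traveler pays $884; OOP now $5,272.50.

$884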